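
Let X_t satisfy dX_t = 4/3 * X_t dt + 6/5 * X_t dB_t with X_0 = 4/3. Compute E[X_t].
E[X_t] = 4*exp(4*t/3)/3

For GBM dX = mu X dt + sigma X dB with X_0 = x_0, apply Itô to Y = log X: dY = (mu - sigma^2/2) dt + sigma dB, so Y_t = log(x_0) + (mu - sigma^2/2) t + sigma B_t and hence X_t = x_0 * exp((mu - sigma^2/2) t + sigma B_t).
With mu = 4/3, sigma = 6/5, x_0 = 4/3, this gives:
  X_t = 4/3 * exp((46/75) * t + (6/5) * B_t).
Since sigma*B_t ~ Normal(0, sigma^2 t), E[exp(sigma*B_t)] = exp(sigma^2 t / 2); so E[X_t] = x_0 * exp((mu - sigma^2/2) t) * exp(sigma^2 t / 2) = x_0 * exp(mu t) = 4*exp(4*t/3)/3.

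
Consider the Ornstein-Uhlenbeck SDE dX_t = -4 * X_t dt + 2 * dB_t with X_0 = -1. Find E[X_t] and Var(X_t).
E[X_t] = -exp(-4*t); Var(X_t) = 1/2 - exp(-8*t)/2

The OU SDE dX = -theta X dt + sigma dB admits the integrating factor exp(theta t): d(exp(theta t) X_t) = sigma exp(theta t) dB_t. Integrating from 0 to t:
  X_t = x_0 * exp(-theta t) + sigma * int_0^t exp(-theta (t-s)) dB_s.
The Itô integral has mean 0 and (by the Itô isometry) variance sigma^2 * int_0^t exp(-2 theta (t - s)) ds = sigma^2 * (1 - exp(-2 theta t)) / (2 theta).
With theta = 4, sigma = 2, x_0 = -1:
  E[X_t] = -1 * exp(-4 t) = -exp(-4*t)
  Var(X_t) = (2)^2 * (1 - exp(-2*4 t)) / (2 * 4) = 1/2 - exp(-8*t)/2.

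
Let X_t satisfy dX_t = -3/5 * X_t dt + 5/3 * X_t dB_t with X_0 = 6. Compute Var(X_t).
Var(X_t) = (36*exp(25*t/9) - 36)*exp(-6*t/5)

For GBM dX = mu X dt + sigma X dB with X_0 = x_0, apply Itô to Y = log X: dY = (mu - sigma^2/2) dt + sigma dB, so Y_t = log(x_0) + (mu - sigma^2/2) t + sigma B_t and hence X_t = x_0 * exp((mu - sigma^2/2) t + sigma B_t).
With mu = -3/5, sigma = 5/3, x_0 = 6, this gives:
  X_t = 6 * exp((-179/90) * t + (5/3) * B_t).
Since sigma*B_t ~ Normal(0, sigma^2 t), E[exp(sigma*B_t)] = exp(sigma^2 t / 2); so E[X_t] = x_0 * exp((mu - sigma^2/2) t) * exp(sigma^2 t / 2) = x_0 * exp(mu t) = 6*exp(-3*t/5).
Var(X_t) = E[X_t^2] - (E[X_t])^2 = x_0^2 * exp(2 mu t) * (exp(sigma^2 t) - 1) = (36*exp(25*t/9) - 36)*exp(-6*t/5).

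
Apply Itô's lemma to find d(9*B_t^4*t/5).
d(9*B_t^4*t/5) = (9*B_t^2*(B_t^2 + 6*t)/5) dt + (36*B_t^3*t/5) dB_t

Itô's formula for f(t, x): d f(t, B_t) = (f_t + (1/2) f_xx) dt + f_x dB_t. Compute partials of f(t, x) = 9*t*x^4/5:
  f_t(t,x)  = 9*x^4/5
  f_x(t,x)  = 36*t*x^3/5
  f_xx(t,x) = 108*t*x^2/5
Assemble drift = f_t + (1/2) f_xx = 9*x^2*(6*t + x^2)/5 and diffusion = f_x = 36*t*x^3/5. Substituting x = B_t:
  d(9*B_t^4*t/5) = (9*B_t^2*(B_t^2 + 6*t)/5) dt + (36*B_t^3*t/5) dB_t.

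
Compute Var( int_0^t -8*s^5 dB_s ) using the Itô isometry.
Var = 64*t^11/11

The Itô integral of a deterministic integrand f(s) has mean 0 because each increment f(s) * (B_{s+ds} - B_s) has mean 0. By the Itô isometry:
  Var( int_0^t f(s) dB_s ) = E[ (int_0^t f(s) dB_s)^2 ] = int_0^t f(s)^2 ds.
Here f(s) = -8*s^5, so f(s)^2 = 64*s^10. Integrate:
  int_0^t (64*s^10) ds = 64*t^11/11.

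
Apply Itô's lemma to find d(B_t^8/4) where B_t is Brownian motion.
d(B_t^8/4) = (7*B_t^6) dt + (2*B_t^7) dB_t

Itô's formula for f(B_t) gives d f(B_t) = f'(B_t) dB_t + (1/2) f''(B_t) dt. Compute derivatives of f(x) = x^8/4:
  f'(x)  = 2*x^7
  f''(x) = 14*x^6
Substitute x = B_t and multiply the f'' term by 1/2:
  drift     = (1/2) * (14*x^6) evaluated at B_t = 7*B_t^6
  diffusion = (2*x^7) evaluated at B_t = 2*B_t^7
Therefore d(B_t^8/4) = (7*B_t^6) dt + (2*B_t^7) dB_t.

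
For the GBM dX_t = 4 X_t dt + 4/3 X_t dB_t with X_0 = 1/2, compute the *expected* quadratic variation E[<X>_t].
E[<X>_t] = exp(88*t/9)/22 - 1/22

<X>_t = int_0^t ((4/3) * X_s)^2 ds. Taking expectation inside the integral: E[<X>_t] = (4/3)^2 * int_0^t E[X_s^2] ds. For GBM, E[X_s^2] = x_0^2 * exp((2 mu + sigma^2) s). Integrating:
  E[<X>_t] = (4/3)^2 * (1/2)^2 * (exp((2*4 + (4/3)^2) t) - 1) / (2*4 + (4/3)^2)
           = (4/3)^2 * (1/2)^2 * (exp((88/9) t) - 1) / (88/9) = exp(88*t/9)/22 - 1/22.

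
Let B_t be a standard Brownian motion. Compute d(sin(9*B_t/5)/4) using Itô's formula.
d(sin(9*B_t/5)/4) = (-81*sin(9*B_t/5)/200) dt + (9*cos(9*B_t/5)/20) dB_t

Itô's formula for f(B_t) gives d f(B_t) = f'(B_t) dB_t + (1/2) f''(B_t) dt. Compute derivatives of f(x) = sin(9*x/5)/4:
  f'(x)  = 9*cos(9*x/5)/20
  f''(x) = -81*sin(9*x/5)/100
Substitute x = B_t and multiply the f'' term by 1/2:
  drift     = (1/2) * (-81*sin(9*x/5)/100) evaluated at B_t = -81*sin(9*B_t/5)/200
  diffusion = (9*cos(9*x/5)/20) evaluated at B_t = 9*cos(9*B_t/5)/20
Therefore d(sin(9*B_t/5)/4) = (-81*sin(9*B_t/5)/200) dt + (9*cos(9*B_t/5)/20) dB_t.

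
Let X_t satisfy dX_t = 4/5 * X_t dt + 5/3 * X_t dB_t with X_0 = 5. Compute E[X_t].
E[X_t] = 5*exp(4*t/5)

For GBM dX = mu X dt + sigma X dB with X_0 = x_0, apply Itô to Y = log X: dY = (mu - sigma^2/2) dt + sigma dB, so Y_t = log(x_0) + (mu - sigma^2/2) t + sigma B_t and hence X_t = x_0 * exp((mu - sigma^2/2) t + sigma B_t).
With mu = 4/5, sigma = 5/3, x_0 = 5, this gives:
  X_t = 5 * exp((-53/90) * t + (5/3) * B_t).
Since sigma*B_t ~ Normal(0, sigma^2 t), E[exp(sigma*B_t)] = exp(sigma^2 t / 2); so E[X_t] = x_0 * exp((mu - sigma^2/2) t) * exp(sigma^2 t / 2) = x_0 * exp(mu t) = 5*exp(4*t/5).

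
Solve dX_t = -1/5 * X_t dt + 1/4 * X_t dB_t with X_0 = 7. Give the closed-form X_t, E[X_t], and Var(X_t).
X_t = 7 * exp((-37/160) t + (1/4) B_t); E[X_t] = 7*exp(-t/5); Var(X_t) = (49*exp(t/16) - 49)*exp(-2*t/5)

For GBM dX = mu X dt + sigma X dB with X_0 = x_0, apply Itô to Y = log X: dY = (mu - sigma^2/2) dt + sigma dB, so Y_t = log(x_0) + (mu - sigma^2/2) t + sigma B_t and hence X_t = x_0 * exp((mu - sigma^2/2) t + sigma B_t).
With mu = -1/5, sigma = 1/4, x_0 = 7, this gives:
  X_t = 7 * exp((-37/160) * t + (1/4) * B_t).
Since sigma*B_t ~ Normal(0, sigma^2 t), E[exp(sigma*B_t)] = exp(sigma^2 t / 2); so E[X_t] = x_0 * exp((mu - sigma^2/2) t) * exp(sigma^2 t / 2) = x_0 * exp(mu t) = 7*exp(-t/5).
Var(X_t) = E[X_t^2] - (E[X_t])^2 = x_0^2 * exp(2 mu t) * (exp(sigma^2 t) - 1) = (49*exp(t/16) - 49)*exp(-2*t/5).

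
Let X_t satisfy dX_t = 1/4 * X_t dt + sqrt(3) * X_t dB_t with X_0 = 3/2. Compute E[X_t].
E[X_t] = 3*exp(t/4)/2

For GBM dX = mu X dt + sigma X dB with X_0 = x_0, apply Itô to Y = log X: dY = (mu - sigma^2/2) dt + sigma dB, so Y_t = log(x_0) + (mu - sigma^2/2) t + sigma B_t and hence X_t = x_0 * exp((mu - sigma^2/2) t + sigma B_t).
With mu = 1/4, sigma = sqrt(3), x_0 = 3/2, this gives:
  X_t = 3/2 * exp((-5/4) * t + (sqrt(3)) * B_t).
Since sigma*B_t ~ Normal(0, sigma^2 t), E[exp(sigma*B_t)] = exp(sigma^2 t / 2); so E[X_t] = x_0 * exp((mu - sigma^2/2) t) * exp(sigma^2 t / 2) = x_0 * exp(mu t) = 3*exp(t/4)/2.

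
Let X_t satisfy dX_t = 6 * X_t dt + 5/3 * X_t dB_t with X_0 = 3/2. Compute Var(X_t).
Var(X_t) = 9*(exp(25*t/9) - 1)*exp(12*t)/4

For GBM dX = mu X dt + sigma X dB with X_0 = x_0, apply Itô to Y = log X: dY = (mu - sigma^2/2) dt + sigma dB, so Y_t = log(x_0) + (mu - sigma^2/2) t + sigma B_t and hence X_t = x_0 * exp((mu - sigma^2/2) t + sigma B_t).
With mu = 6, sigma = 5/3, x_0 = 3/2, this gives:
  X_t = 3/2 * exp((83/18) * t + (5/3) * B_t).
Since sigma*B_t ~ Normal(0, sigma^2 t), E[exp(sigma*B_t)] = exp(sigma^2 t / 2); so E[X_t] = x_0 * exp((mu - sigma^2/2) t) * exp(sigma^2 t / 2) = x_0 * exp(mu t) = 3*exp(6*t)/2.
Var(X_t) = E[X_t^2] - (E[X_t])^2 = x_0^2 * exp(2 mu t) * (exp(sigma^2 t) - 1) = 9*(exp(25*t/9) - 1)*exp(12*t)/4.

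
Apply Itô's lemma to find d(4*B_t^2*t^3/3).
d(4*B_t^2*t^3/3) = (4*t^2*(3*B_t^2 + t)/3) dt + (8*B_t*t^3/3) dB_t

Itô's formula for f(t, x): d f(t, B_t) = (f_t + (1/2) f_xx) dt + f_x dB_t. Compute partials of f(t, x) = 4*t^3*x^2/3:
  f_t(t,x)  = 4*t^2*x^2
  f_x(t,x)  = 8*t^3*x/3
  f_xx(t,x) = 8*t^3/3
Assemble drift = f_t + (1/2) f_xx = 4*t^2*(t + 3*x^2)/3 and diffusion = f_x = 8*t^3*x/3. Substituting x = B_t:
  d(4*B_t^2*t^3/3) = (4*t^2*(3*B_t^2 + t)/3) dt + (8*B_t*t^3/3) dB_t.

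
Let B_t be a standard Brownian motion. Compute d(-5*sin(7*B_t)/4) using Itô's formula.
d(-5*sin(7*B_t)/4) = (245*sin(7*B_t)/8) dt + (-35*cos(7*B_t)/4) dB_t

Itô's formula for f(B_t) gives d f(B_t) = f'(B_t) dB_t + (1/2) f''(B_t) dt. Compute derivatives of f(x) = -5*sin(7*x)/4:
  f'(x)  = -35*cos(7*x)/4
  f''(x) = 245*sin(7*x)/4
Substitute x = B_t and multiply the f'' term by 1/2:
  drift     = (1/2) * (245*sin(7*x)/4) evaluated at B_t = 245*sin(7*B_t)/8
  diffusion = (-35*cos(7*x)/4) evaluated at B_t = -35*cos(7*B_t)/4
Therefore d(-5*sin(7*B_t)/4) = (245*sin(7*B_t)/8) dt + (-35*cos(7*B_t)/4) dB_t.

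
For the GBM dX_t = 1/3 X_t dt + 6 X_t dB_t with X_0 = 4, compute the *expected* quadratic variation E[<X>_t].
E[<X>_t] = 864*exp(110*t/3)/55 - 864/55

<X>_t = int_0^t (6 * X_s)^2 ds. Taking expectation inside the integral: E[<X>_t] = 6^2 * int_0^t E[X_s^2] ds. For GBM, E[X_s^2] = x_0^2 * exp((2 mu + sigma^2) s). Integrating:
  E[<X>_t] = 6^2 * 4^2 * (exp((2*(1/3) + 6^2) t) - 1) / (2*(1/3) + 6^2)
           = 6^2 * 4^2 * (exp((110/3) t) - 1) / (110/3) = 864*exp(110*t/3)/55 - 864/55.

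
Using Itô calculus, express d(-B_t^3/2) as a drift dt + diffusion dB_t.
d(-B_t^3/2) = (-3*B_t/2) dt + (-3*B_t^2/2) dB_t

Itô's formula for f(B_t) gives d f(B_t) = f'(B_t) dB_t + (1/2) f''(B_t) dt. Compute derivatives of f(x) = -x^3/2:
  f'(x)  = -3*x^2/2
  f''(x) = -3*x
Substitute x = B_t and multiply the f'' term by 1/2:
  drift     = (1/2) * (-3*x) evaluated at B_t = -3*B_t/2
  diffusion = (-3*x^2/2) evaluated at B_t = -3*B_t^2/2
Therefore d(-B_t^3/2) = (-3*B_t/2) dt + (-3*B_t^2/2) dB_t.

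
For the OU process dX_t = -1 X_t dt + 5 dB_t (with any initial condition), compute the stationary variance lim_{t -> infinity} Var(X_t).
lim Var(X_t) = 25/2

The OU SDE dX = -theta X dt + sigma dB admits the integrating factor exp(theta t): d(exp(theta t) X_t) = sigma exp(theta t) dB_t. Integrating from 0 to t gives X_t = x_0 * exp(-theta t) + sigma * int_0^t exp(-theta (t-s)) dB_s for any initial x_0. The Itô integral has variance (by the Itô isometry) sigma^2 * int_0^t exp(-2 theta (t - s)) ds = sigma^2 * (1 - exp(-2 theta t)) / (2 theta), independent of x_0.
With theta = 1, sigma = 5:
  Var(X_t) = (5)^2 * (1 - exp(-2*1 t)) / (2 * 1) = 25/2 - 25*exp(-2*t)/2.
As t -> infinity, exp(-2*1 t) -> 0, so the stationary variance is sigma^2 / (2 theta) = 25/2.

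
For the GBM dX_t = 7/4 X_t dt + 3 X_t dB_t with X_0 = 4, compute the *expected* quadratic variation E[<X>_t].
E[<X>_t] = 288*exp(25*t/2)/25 - 288/25

<X>_t = int_0^t (3 * X_s)^2 ds. Taking expectation inside the integral: E[<X>_t] = 3^2 * int_0^t E[X_s^2] ds. For GBM, E[X_s^2] = x_0^2 * exp((2 mu + sigma^2) s). Integrating:
  E[<X>_t] = 3^2 * 4^2 * (exp((2*(7/4) + 3^2) t) - 1) / (2*(7/4) + 3^2)
           = 3^2 * 4^2 * (exp((25/2) t) - 1) / (25/2) = 288*exp(25*t/2)/25 - 288/25.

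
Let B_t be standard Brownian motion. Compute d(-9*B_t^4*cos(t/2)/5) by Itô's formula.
d(-9*B_t^4*cos(t/2)/5) = (9*B_t^2*(B_t^2*sin(t/2) - 12*cos(t/2))/10) dt + (-36*B_t^3*cos(t/2)/5) dB_t

Itô's formula for f(t, x): d f(t, B_t) = (f_t + (1/2) f_xx) dt + f_x dB_t. Compute partials of f(t, x) = -9*x^4*cos(t/2)/5:
  f_t(t,x)  = 9*x^4*sin(t/2)/10
  f_x(t,x)  = -36*x^3*cos(t/2)/5
  f_xx(t,x) = -108*x^2*cos(t/2)/5
Assemble drift = f_t + (1/2) f_xx = 9*x^2*(x^2*sin(t/2) - 12*cos(t/2))/10 and diffusion = f_x = -36*x^3*cos(t/2)/5. Substituting x = B_t:
  d(-9*B_t^4*cos(t/2)/5) = (9*B_t^2*(B_t^2*sin(t/2) - 12*cos(t/2))/10) dt + (-36*B_t^3*cos(t/2)/5) dB_t.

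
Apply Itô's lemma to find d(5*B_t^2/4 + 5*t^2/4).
d(5*B_t^2/4 + 5*t^2/4) = (5*t/2 + 5/4) dt + (5*B_t/2) dB_t

Itô's formula for f(t, x): d f(t, B_t) = (f_t + (1/2) f_xx) dt + f_x dB_t. Compute partials of f(t, x) = 5*t^2/4 + 5*x^2/4:
  f_t(t,x)  = 5*t/2
  f_x(t,x)  = 5*x/2
  f_xx(t,x) = 5/2
Assemble drift = f_t + (1/2) f_xx = 5*t/2 + 5/4 and diffusion = f_x = 5*x/2. Substituting x = B_t:
  d(5*B_t^2/4 + 5*t^2/4) = (5*t/2 + 5/4) dt + (5*B_t/2) dB_t.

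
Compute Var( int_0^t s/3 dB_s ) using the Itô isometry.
Var = t^3/27

The Itô integral of a deterministic integrand f(s) has mean 0 because each increment f(s) * (B_{s+ds} - B_s) has mean 0. By the Itô isometry:
  Var( int_0^t f(s) dB_s ) = E[ (int_0^t f(s) dB_s)^2 ] = int_0^t f(s)^2 ds.
Here f(s) = s/3, so f(s)^2 = s^2/9. Integrate:
  int_0^t (s^2/9) ds = t^3/27.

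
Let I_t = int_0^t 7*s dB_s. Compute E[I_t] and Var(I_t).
E[I_t] = 0; Var(I_t) = 49*t^3/3

The Itô integral of a deterministic integrand f(s) has mean 0 because each increment f(s) * (B_{s+ds} - B_s) has mean 0. By the Itô isometry:
  Var( int_0^t f(s) dB_s ) = E[ (int_0^t f(s) dB_s)^2 ] = int_0^t f(s)^2 ds.
Here f(s) = 7*s, so f(s)^2 = 49*s^2. Integrate:
  int_0^t (49*s^2) ds = 49*t^3/3.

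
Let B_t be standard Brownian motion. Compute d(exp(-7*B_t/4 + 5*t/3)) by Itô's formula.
d(exp(-7*B_t/4 + 5*t/3)) = (307*exp(-7*B_t/4 + 5*t/3)/96) dt + (-7*exp(-7*B_t/4 + 5*t/3)/4) dB_t

Itô's formula for f(t, x): d f(t, B_t) = (f_t + (1/2) f_xx) dt + f_x dB_t. Compute partials of f(t, x) = exp(5*t/3 - 7*x/4):
  f_t(t,x)  = 5*exp(5*t/3 - 7*x/4)/3
  f_x(t,x)  = -7*exp(5*t/3 - 7*x/4)/4
  f_xx(t,x) = 49*exp(5*t/3 - 7*x/4)/16
Assemble drift = f_t + (1/2) f_xx = 307*exp(5*t/3 - 7*x/4)/96 and diffusion = f_x = -7*exp(5*t/3 - 7*x/4)/4. Substituting x = B_t:
  d(exp(-7*B_t/4 + 5*t/3)) = (307*exp(-7*B_t/4 + 5*t/3)/96) dt + (-7*exp(-7*B_t/4 + 5*t/3)/4) dB_t.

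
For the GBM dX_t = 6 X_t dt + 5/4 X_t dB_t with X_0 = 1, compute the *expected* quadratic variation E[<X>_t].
E[<X>_t] = 25*exp(217*t/16)/217 - 25/217

<X>_t = int_0^t ((5/4) * X_s)^2 ds. Taking expectation inside the integral: E[<X>_t] = (5/4)^2 * int_0^t E[X_s^2] ds. For GBM, E[X_s^2] = x_0^2 * exp((2 mu + sigma^2) s). Integrating:
  E[<X>_t] = (5/4)^2 * 1^2 * (exp((2*6 + (5/4)^2) t) - 1) / (2*6 + (5/4)^2)
           = (5/4)^2 * 1^2 * (exp((217/16) t) - 1) / (217/16) = 25*exp(217*t/16)/217 - 25/217.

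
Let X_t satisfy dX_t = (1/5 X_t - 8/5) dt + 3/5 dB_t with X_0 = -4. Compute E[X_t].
E[X_t] = 8 - 12*exp(t/5)

Taking expectations and using E[dB_t] = 0, the mean m(t) = E[X_t] satisfies the ODE m'(t) = a m(t) + b with m(0) = x_0. With a = 1/5, b = -8/5, x_0 = -4, the solution is
  m(t) = x_0 * exp(a t) + (b/a) * (exp(a t) - 1)
       = (-4) * exp((1/5) t) + ((-8/5)/(1/5)) * (exp((1/5) t) - 1)
       = 8 - 12*exp(t/5).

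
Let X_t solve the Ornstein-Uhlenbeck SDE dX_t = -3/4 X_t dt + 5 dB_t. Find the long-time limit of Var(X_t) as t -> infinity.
lim Var(X_t) = 50/3

The OU SDE dX = -theta X dt + sigma dB admits the integrating factor exp(theta t): d(exp(theta t) X_t) = sigma exp(theta t) dB_t. Integrating from 0 to t gives X_t = x_0 * exp(-theta t) + sigma * int_0^t exp(-theta (t-s)) dB_s for any initial x_0. The Itô integral has variance (by the Itô isometry) sigma^2 * int_0^t exp(-2 theta (t - s)) ds = sigma^2 * (1 - exp(-2 theta t)) / (2 theta), independent of x_0.
With theta = 3/4, sigma = 5:
  Var(X_t) = (5)^2 * (1 - exp(-2*3/4 t)) / (2 * 3/4) = 50/3 - 50*exp(-3*t/2)/3.
As t -> infinity, exp(-2*3/4 t) -> 0, so the stationary variance is sigma^2 / (2 theta) = 50/3.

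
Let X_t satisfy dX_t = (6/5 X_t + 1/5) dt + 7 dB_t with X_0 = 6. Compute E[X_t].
E[X_t] = 37*exp(6*t/5)/6 - 1/6

Taking expectations and using E[dB_t] = 0, the mean m(t) = E[X_t] satisfies the ODE m'(t) = a m(t) + b with m(0) = x_0. With a = 6/5, b = 1/5, x_0 = 6, the solution is
  m(t) = x_0 * exp(a t) + (b/a) * (exp(a t) - 1)
       = 6 * exp((6/5) t) + ((1/5)/(6/5)) * (exp((6/5) t) - 1)
       = 37*exp(6*t/5)/6 - 1/6.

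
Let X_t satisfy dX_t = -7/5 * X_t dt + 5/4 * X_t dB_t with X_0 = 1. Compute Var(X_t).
Var(X_t) = (exp(25*t/16) - 1)*exp(-14*t/5)

For GBM dX = mu X dt + sigma X dB with X_0 = x_0, apply Itô to Y = log X: dY = (mu - sigma^2/2) dt + sigma dB, so Y_t = log(x_0) + (mu - sigma^2/2) t + sigma B_t and hence X_t = x_0 * exp((mu - sigma^2/2) t + sigma B_t).
With mu = -7/5, sigma = 5/4, x_0 = 1, this gives:
  X_t = 1 * exp((-349/160) * t + (5/4) * B_t).
Since sigma*B_t ~ Normal(0, sigma^2 t), E[exp(sigma*B_t)] = exp(sigma^2 t / 2); so E[X_t] = x_0 * exp((mu - sigma^2/2) t) * exp(sigma^2 t / 2) = x_0 * exp(mu t) = exp(-7*t/5).
Var(X_t) = E[X_t^2] - (E[X_t])^2 = x_0^2 * exp(2 mu t) * (exp(sigma^2 t) - 1) = (exp(25*t/16) - 1)*exp(-14*t/5).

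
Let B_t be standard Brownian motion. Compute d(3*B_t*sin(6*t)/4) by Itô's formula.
d(3*B_t*sin(6*t)/4) = (9*B_t*cos(6*t)/2) dt + (3*sin(6*t)/4) dB_t

Itô's formula for f(t, x): d f(t, B_t) = (f_t + (1/2) f_xx) dt + f_x dB_t. Compute partials of f(t, x) = 3*x*sin(6*t)/4:
  f_t(t,x)  = 9*x*cos(6*t)/2
  f_x(t,x)  = 3*sin(6*t)/4
  f_xx(t,x) = 0
Assemble drift = f_t + (1/2) f_xx = 9*x*cos(6*t)/2 and diffusion = f_x = 3*sin(6*t)/4. Substituting x = B_t:
  d(3*B_t*sin(6*t)/4) = (9*B_t*cos(6*t)/2) dt + (3*sin(6*t)/4) dB_t.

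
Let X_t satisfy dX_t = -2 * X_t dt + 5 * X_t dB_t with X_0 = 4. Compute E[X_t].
E[X_t] = 4*exp(-2*t)

For GBM dX = mu X dt + sigma X dB with X_0 = x_0, apply Itô to Y = log X: dY = (mu - sigma^2/2) dt + sigma dB, so Y_t = log(x_0) + (mu - sigma^2/2) t + sigma B_t and hence X_t = x_0 * exp((mu - sigma^2/2) t + sigma B_t).
With mu = -2, sigma = 5, x_0 = 4, this gives:
  X_t = 4 * exp((-29/2) * t + (5) * B_t).
Since sigma*B_t ~ Normal(0, sigma^2 t), E[exp(sigma*B_t)] = exp(sigma^2 t / 2); so E[X_t] = x_0 * exp((mu - sigma^2/2) t) * exp(sigma^2 t / 2) = x_0 * exp(mu t) = 4*exp(-2*t).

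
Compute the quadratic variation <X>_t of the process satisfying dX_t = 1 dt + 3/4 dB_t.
<X>_t = 9*t/16

For an Itô process dX_t = a(t) dt + b(t) dB_t, the quadratic variation is <X>_t = int_0^t b(s)^2 ds (the drift term does not contribute). Here b(s) = 3/4, so
  b(s)^2 = 9/16.
Integrating from 0 to t:
  <X>_t = int_0^t (9/16) ds = 9*t/16.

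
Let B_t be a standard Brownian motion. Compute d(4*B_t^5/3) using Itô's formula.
d(4*B_t^5/3) = (40*B_t^3/3) dt + (20*B_t^4/3) dB_t

Itô's formula for f(B_t) gives d f(B_t) = f'(B_t) dB_t + (1/2) f''(B_t) dt. Compute derivatives of f(x) = 4*x^5/3:
  f'(x)  = 20*x^4/3
  f''(x) = 80*x^3/3
Substitute x = B_t and multiply the f'' term by 1/2:
  drift     = (1/2) * (80*x^3/3) evaluated at B_t = 40*B_t^3/3
  diffusion = (20*x^4/3) evaluated at B_t = 20*B_t^4/3
Therefore d(4*B_t^5/3) = (40*B_t^3/3) dt + (20*B_t^4/3) dB_t.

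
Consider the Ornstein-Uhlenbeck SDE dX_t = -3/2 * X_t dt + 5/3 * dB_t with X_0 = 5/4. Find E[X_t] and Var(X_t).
E[X_t] = 5*exp(-3*t/2)/4; Var(X_t) = 25/27 - 25*exp(-3*t)/27

The OU SDE dX = -theta X dt + sigma dB admits the integrating factor exp(theta t): d(exp(theta t) X_t) = sigma exp(theta t) dB_t. Integrating from 0 to t:
  X_t = x_0 * exp(-theta t) + sigma * int_0^t exp(-theta (t-s)) dB_s.
The Itô integral has mean 0 and (by the Itô isometry) variance sigma^2 * int_0^t exp(-2 theta (t - s)) ds = sigma^2 * (1 - exp(-2 theta t)) / (2 theta).
With theta = 3/2, sigma = 5/3, x_0 = 5/4:
  E[X_t] = 5/4 * exp(-3/2 t) = 5*exp(-3*t/2)/4
  Var(X_t) = (5/3)^2 * (1 - exp(-2*3/2 t)) / (2 * 3/2) = 25/27 - 25*exp(-3*t)/27.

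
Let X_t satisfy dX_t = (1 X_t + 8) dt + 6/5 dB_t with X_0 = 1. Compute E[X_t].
E[X_t] = 9*exp(t) - 8

Taking expectations and using E[dB_t] = 0, the mean m(t) = E[X_t] satisfies the ODE m'(t) = a m(t) + b with m(0) = x_0. With a = 1, b = 8, x_0 = 1, the solution is
  m(t) = x_0 * exp(a t) + (b/a) * (exp(a t) - 1)
       = 1 * exp(1 t) + (8/1) * (exp(1 t) - 1)
       = 9*exp(t) - 8.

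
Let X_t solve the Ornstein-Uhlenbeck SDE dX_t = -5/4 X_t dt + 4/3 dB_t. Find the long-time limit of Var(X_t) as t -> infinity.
lim Var(X_t) = 32/45

The OU SDE dX = -theta X dt + sigma dB admits the integrating factor exp(theta t): d(exp(theta t) X_t) = sigma exp(theta t) dB_t. Integrating from 0 to t gives X_t = x_0 * exp(-theta t) + sigma * int_0^t exp(-theta (t-s)) dB_s for any initial x_0. The Itô integral has variance (by the Itô isometry) sigma^2 * int_0^t exp(-2 theta (t - s)) ds = sigma^2 * (1 - exp(-2 theta t)) / (2 theta), independent of x_0.
With theta = 5/4, sigma = 4/3:
  Var(X_t) = (4/3)^2 * (1 - exp(-2*5/4 t)) / (2 * 5/4) = 32/45 - 32*exp(-5*t/2)/45.
As t -> infinity, exp(-2*5/4 t) -> 0, so the stationary variance is sigma^2 / (2 theta) = 32/45.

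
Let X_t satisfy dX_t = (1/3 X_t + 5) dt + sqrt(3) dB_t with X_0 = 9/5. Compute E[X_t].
E[X_t] = 84*exp(t/3)/5 - 15

Taking expectations and using E[dB_t] = 0, the mean m(t) = E[X_t] satisfies the ODE m'(t) = a m(t) + b with m(0) = x_0. With a = 1/3, b = 5, x_0 = 9/5, the solution is
  m(t) = x_0 * exp(a t) + (b/a) * (exp(a t) - 1)
       = (9/5) * exp((1/3) t) + (5/(1/3)) * (exp((1/3) t) - 1)
       = 84*exp(t/3)/5 - 15.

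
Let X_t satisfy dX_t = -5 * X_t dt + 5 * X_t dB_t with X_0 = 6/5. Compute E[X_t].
E[X_t] = 6*exp(-5*t)/5

For GBM dX = mu X dt + sigma X dB with X_0 = x_0, apply Itô to Y = log X: dY = (mu - sigma^2/2) dt + sigma dB, so Y_t = log(x_0) + (mu - sigma^2/2) t + sigma B_t and hence X_t = x_0 * exp((mu - sigma^2/2) t + sigma B_t).
With mu = -5, sigma = 5, x_0 = 6/5, this gives:
  X_t = 6/5 * exp((-35/2) * t + (5) * B_t).
Since sigma*B_t ~ Normal(0, sigma^2 t), E[exp(sigma*B_t)] = exp(sigma^2 t / 2); so E[X_t] = x_0 * exp((mu - sigma^2/2) t) * exp(sigma^2 t / 2) = x_0 * exp(mu t) = 6*exp(-5*t)/5.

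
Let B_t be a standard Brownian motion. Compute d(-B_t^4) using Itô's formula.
d(-B_t^4) = (-6*B_t^2) dt + (-4*B_t^3) dB_t

Itô's formula for f(B_t) gives d f(B_t) = f'(B_t) dB_t + (1/2) f''(B_t) dt. Compute derivatives of f(x) = -x^4:
  f'(x)  = -4*x^3
  f''(x) = -12*x^2
Substitute x = B_t and multiply the f'' term by 1/2:
  drift     = (1/2) * (-12*x^2) evaluated at B_t = -6*B_t^2
  diffusion = (-4*x^3) evaluated at B_t = -4*B_t^3
Therefore d(-B_t^4) = (-6*B_t^2) dt + (-4*B_t^3) dB_t.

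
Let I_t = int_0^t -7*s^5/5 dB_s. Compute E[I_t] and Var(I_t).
E[I_t] = 0; Var(I_t) = 49*t^11/275

The Itô integral of a deterministic integrand f(s) has mean 0 because each increment f(s) * (B_{s+ds} - B_s) has mean 0. By the Itô isometry:
  Var( int_0^t f(s) dB_s ) = E[ (int_0^t f(s) dB_s)^2 ] = int_0^t f(s)^2 ds.
Here f(s) = -7*s^5/5, so f(s)^2 = 49*s^10/25. Integrate:
  int_0^t (49*s^10/25) ds = 49*t^11/275.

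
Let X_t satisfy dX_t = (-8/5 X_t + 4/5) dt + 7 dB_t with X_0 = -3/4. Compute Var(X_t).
Var(X_t) = 245/16 - 245*exp(-16*t/5)/16

The variance V(t) = Var(X_t) satisfies V'(t) = 2 a V(t) + c^2 with V(0) = 0 (drift coefficient is linear in X, diffusion is constant). With a = -8/5, c = 7, the solution is
  V(t) = (c^2 / (2 a)) * (exp(2 a t) - 1)
       = (7^2 / (2*(-8/5))) * (exp((-16/5) t) - 1)
       = 245/16 - 245*exp(-16*t/5)/16.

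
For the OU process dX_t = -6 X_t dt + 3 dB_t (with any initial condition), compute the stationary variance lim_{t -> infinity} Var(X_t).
lim Var(X_t) = 3/4

The OU SDE dX = -theta X dt + sigma dB admits the integrating factor exp(theta t): d(exp(theta t) X_t) = sigma exp(theta t) dB_t. Integrating from 0 to t gives X_t = x_0 * exp(-theta t) + sigma * int_0^t exp(-theta (t-s)) dB_s for any initial x_0. The Itô integral has variance (by the Itô isometry) sigma^2 * int_0^t exp(-2 theta (t - s)) ds = sigma^2 * (1 - exp(-2 theta t)) / (2 theta), independent of x_0.
With theta = 6, sigma = 3:
  Var(X_t) = (3)^2 * (1 - exp(-2*6 t)) / (2 * 6) = 3/4 - 3*exp(-12*t)/4.
As t -> infinity, exp(-2*6 t) -> 0, so the stationary variance is sigma^2 / (2 theta) = 3/4.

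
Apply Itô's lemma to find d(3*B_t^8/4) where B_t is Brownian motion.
d(3*B_t^8/4) = (21*B_t^6) dt + (6*B_t^7) dB_t

Itô's formula for f(B_t) gives d f(B_t) = f'(B_t) dB_t + (1/2) f''(B_t) dt. Compute derivatives of f(x) = 3*x^8/4:
  f'(x)  = 6*x^7
  f''(x) = 42*x^6
Substitute x = B_t and multiply the f'' term by 1/2:
  drift     = (1/2) * (42*x^6) evaluated at B_t = 21*B_t^6
  diffusion = (6*x^7) evaluated at B_t = 6*B_t^7
Therefore d(3*B_t^8/4) = (21*B_t^6) dt + (6*B_t^7) dB_t.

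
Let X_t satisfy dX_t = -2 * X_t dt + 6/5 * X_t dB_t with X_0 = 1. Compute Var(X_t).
Var(X_t) = (exp(36*t/25) - 1)*exp(-4*t)

For GBM dX = mu X dt + sigma X dB with X_0 = x_0, apply Itô to Y = log X: dY = (mu - sigma^2/2) dt + sigma dB, so Y_t = log(x_0) + (mu - sigma^2/2) t + sigma B_t and hence X_t = x_0 * exp((mu - sigma^2/2) t + sigma B_t).
With mu = -2, sigma = 6/5, x_0 = 1, this gives:
  X_t = 1 * exp((-68/25) * t + (6/5) * B_t).
Since sigma*B_t ~ Normal(0, sigma^2 t), E[exp(sigma*B_t)] = exp(sigma^2 t / 2); so E[X_t] = x_0 * exp((mu - sigma^2/2) t) * exp(sigma^2 t / 2) = x_0 * exp(mu t) = exp(-2*t).
Var(X_t) = E[X_t^2] - (E[X_t])^2 = x_0^2 * exp(2 mu t) * (exp(sigma^2 t) - 1) = (exp(36*t/25) - 1)*exp(-4*t).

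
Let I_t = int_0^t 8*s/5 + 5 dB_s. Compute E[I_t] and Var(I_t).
E[I_t] = 0; Var(I_t) = t*(64*t^2 + 600*t + 1875)/75

The Itô integral of a deterministic integrand f(s) has mean 0 because each increment f(s) * (B_{s+ds} - B_s) has mean 0. By the Itô isometry:
  Var( int_0^t f(s) dB_s ) = E[ (int_0^t f(s) dB_s)^2 ] = int_0^t f(s)^2 ds.
Here f(s) = 8*s/5 + 5, so f(s)^2 = (8*s + 25)^2/25. Integrate:
  int_0^t ((8*s + 25)^2/25) ds = t*(64*t^2 + 600*t + 1875)/75.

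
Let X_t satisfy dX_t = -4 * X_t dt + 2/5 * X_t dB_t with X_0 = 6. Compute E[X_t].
E[X_t] = 6*exp(-4*t)

For GBM dX = mu X dt + sigma X dB with X_0 = x_0, apply Itô to Y = log X: dY = (mu - sigma^2/2) dt + sigma dB, so Y_t = log(x_0) + (mu - sigma^2/2) t + sigma B_t and hence X_t = x_0 * exp((mu - sigma^2/2) t + sigma B_t).
With mu = -4, sigma = 2/5, x_0 = 6, this gives:
  X_t = 6 * exp((-102/25) * t + (2/5) * B_t).
Since sigma*B_t ~ Normal(0, sigma^2 t), E[exp(sigma*B_t)] = exp(sigma^2 t / 2); so E[X_t] = x_0 * exp((mu - sigma^2/2) t) * exp(sigma^2 t / 2) = x_0 * exp(mu t) = 6*exp(-4*t).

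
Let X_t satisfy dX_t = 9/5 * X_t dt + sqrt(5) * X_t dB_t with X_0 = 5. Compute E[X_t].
E[X_t] = 5*exp(9*t/5)

For GBM dX = mu X dt + sigma X dB with X_0 = x_0, apply Itô to Y = log X: dY = (mu - sigma^2/2) dt + sigma dB, so Y_t = log(x_0) + (mu - sigma^2/2) t + sigma B_t and hence X_t = x_0 * exp((mu - sigma^2/2) t + sigma B_t).
With mu = 9/5, sigma = sqrt(5), x_0 = 5, this gives:
  X_t = 5 * exp((-7/10) * t + (sqrt(5)) * B_t).
Since sigma*B_t ~ Normal(0, sigma^2 t), E[exp(sigma*B_t)] = exp(sigma^2 t / 2); so E[X_t] = x_0 * exp((mu - sigma^2/2) t) * exp(sigma^2 t / 2) = x_0 * exp(mu t) = 5*exp(9*t/5).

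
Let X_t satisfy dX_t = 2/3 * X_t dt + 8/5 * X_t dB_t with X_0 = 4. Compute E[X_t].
E[X_t] = 4*exp(2*t/3)

For GBM dX = mu X dt + sigma X dB with X_0 = x_0, apply Itô to Y = log X: dY = (mu - sigma^2/2) dt + sigma dB, so Y_t = log(x_0) + (mu - sigma^2/2) t + sigma B_t and hence X_t = x_0 * exp((mu - sigma^2/2) t + sigma B_t).
With mu = 2/3, sigma = 8/5, x_0 = 4, this gives:
  X_t = 4 * exp((-46/75) * t + (8/5) * B_t).
Since sigma*B_t ~ Normal(0, sigma^2 t), E[exp(sigma*B_t)] = exp(sigma^2 t / 2); so E[X_t] = x_0 * exp((mu - sigma^2/2) t) * exp(sigma^2 t / 2) = x_0 * exp(mu t) = 4*exp(2*t/3).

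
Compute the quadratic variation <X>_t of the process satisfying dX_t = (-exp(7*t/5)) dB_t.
<X>_t = 5*exp(14*t/5)/14 - 5/14

For an Itô process dX_t = a(t) dt + b(t) dB_t, the quadratic variation is <X>_t = int_0^t b(s)^2 ds (the drift term does not contribute). Here b(s) = -exp(7*s/5), so
  b(s)^2 = exp(14*s/5).
Integrating from 0 to t:
  <X>_t = int_0^t (exp(14*s/5)) ds = 5*exp(14*t/5)/14 - 5/14.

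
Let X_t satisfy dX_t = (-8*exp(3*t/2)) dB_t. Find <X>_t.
<X>_t = 64*exp(3*t)/3 - 64/3

For an Itô process dX_t = a(t) dt + b(t) dB_t, the quadratic variation is <X>_t = int_0^t b(s)^2 ds (the drift term does not contribute). Here b(s) = -8*exp(3*s/2), so
  b(s)^2 = 64*exp(3*s).
Integrating from 0 to t:
  <X>_t = int_0^t (64*exp(3*s)) ds = 64*exp(3*t)/3 - 64/3.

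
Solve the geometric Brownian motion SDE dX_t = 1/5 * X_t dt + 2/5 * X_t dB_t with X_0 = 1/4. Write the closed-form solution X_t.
X_t = 1/4 * exp((3/25) * t + (2/5) * B_t)

For GBM dX = mu X dt + sigma X dB with X_0 = x_0, apply Itô to Y = log X: dY = (mu - sigma^2/2) dt + sigma dB, so Y_t = log(x_0) + (mu - sigma^2/2) t + sigma B_t and hence X_t = x_0 * exp((mu - sigma^2/2) t + sigma B_t).
With mu = 1/5, sigma = 2/5, x_0 = 1/4, this gives:
  X_t = 1/4 * exp((3/25) * t + (2/5) * B_t).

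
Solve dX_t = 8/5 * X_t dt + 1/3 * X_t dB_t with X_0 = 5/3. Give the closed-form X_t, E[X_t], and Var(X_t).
X_t = 5/3 * exp((139/90) t + (1/3) B_t); E[X_t] = 5*exp(8*t/5)/3; Var(X_t) = 25*(exp(t/9) - 1)*exp(16*t/5)/9

For GBM dX = mu X dt + sigma X dB with X_0 = x_0, apply Itô to Y = log X: dY = (mu - sigma^2/2) dt + sigma dB, so Y_t = log(x_0) + (mu - sigma^2/2) t + sigma B_t and hence X_t = x_0 * exp((mu - sigma^2/2) t + sigma B_t).
With mu = 8/5, sigma = 1/3, x_0 = 5/3, this gives:
  X_t = 5/3 * exp((139/90) * t + (1/3) * B_t).
Since sigma*B_t ~ Normal(0, sigma^2 t), E[exp(sigma*B_t)] = exp(sigma^2 t / 2); so E[X_t] = x_0 * exp((mu - sigma^2/2) t) * exp(sigma^2 t / 2) = x_0 * exp(mu t) = 5*exp(8*t/5)/3.
Var(X_t) = E[X_t^2] - (E[X_t])^2 = x_0^2 * exp(2 mu t) * (exp(sigma^2 t) - 1) = 25*(exp(t/9) - 1)*exp(16*t/5)/9.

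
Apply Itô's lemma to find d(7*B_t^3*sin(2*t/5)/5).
d(7*B_t^3*sin(2*t/5)/5) = (7*B_t*(2*B_t^2*cos(2*t/5) + 15*sin(2*t/5))/25) dt + (21*B_t^2*sin(2*t/5)/5) dB_t

Itô's formula for f(t, x): d f(t, B_t) = (f_t + (1/2) f_xx) dt + f_x dB_t. Compute partials of f(t, x) = 7*x^3*sin(2*t/5)/5:
  f_t(t,x)  = 14*x^3*cos(2*t/5)/25
  f_x(t,x)  = 21*x^2*sin(2*t/5)/5
  f_xx(t,x) = 42*x*sin(2*t/5)/5
Assemble drift = f_t + (1/2) f_xx = 7*x*(2*x^2*cos(2*t/5) + 15*sin(2*t/5))/25 and diffusion = f_x = 21*x^2*sin(2*t/5)/5. Substituting x = B_t:
  d(7*B_t^3*sin(2*t/5)/5) = (7*B_t*(2*B_t^2*cos(2*t/5) + 15*sin(2*t/5))/25) dt + (21*B_t^2*sin(2*t/5)/5) dB_t.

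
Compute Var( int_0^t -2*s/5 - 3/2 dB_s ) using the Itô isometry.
Var = t*(16*t^2 + 180*t + 675)/300

The Itô integral of a deterministic integrand f(s) has mean 0 because each increment f(s) * (B_{s+ds} - B_s) has mean 0. By the Itô isometry:
  Var( int_0^t f(s) dB_s ) = E[ (int_0^t f(s) dB_s)^2 ] = int_0^t f(s)^2 ds.
Here f(s) = -2*s/5 - 3/2, so f(s)^2 = (4*s + 15)^2/100. Integrate:
  int_0^t ((4*s + 15)^2/100) ds = t*(16*t^2 + 180*t + 675)/300.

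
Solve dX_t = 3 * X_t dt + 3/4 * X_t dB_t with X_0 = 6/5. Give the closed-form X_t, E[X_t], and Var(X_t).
X_t = 6/5 * exp((87/32) t + (3/4) B_t); E[X_t] = 6*exp(3*t)/5; Var(X_t) = 36*(exp(9*t/16) - 1)*exp(6*t)/25

For GBM dX = mu X dt + sigma X dB with X_0 = x_0, apply Itô to Y = log X: dY = (mu - sigma^2/2) dt + sigma dB, so Y_t = log(x_0) + (mu - sigma^2/2) t + sigma B_t and hence X_t = x_0 * exp((mu - sigma^2/2) t + sigma B_t).
With mu = 3, sigma = 3/4, x_0 = 6/5, this gives:
  X_t = 6/5 * exp((87/32) * t + (3/4) * B_t).
Since sigma*B_t ~ Normal(0, sigma^2 t), E[exp(sigma*B_t)] = exp(sigma^2 t / 2); so E[X_t] = x_0 * exp((mu - sigma^2/2) t) * exp(sigma^2 t / 2) = x_0 * exp(mu t) = 6*exp(3*t)/5.
Var(X_t) = E[X_t^2] - (E[X_t])^2 = x_0^2 * exp(2 mu t) * (exp(sigma^2 t) - 1) = 36*(exp(9*t/16) - 1)*exp(6*t)/25.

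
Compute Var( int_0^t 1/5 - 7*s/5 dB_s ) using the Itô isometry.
Var = t*(49*t^2 - 21*t + 3)/75

The Itô integral of a deterministic integrand f(s) has mean 0 because each increment f(s) * (B_{s+ds} - B_s) has mean 0. By the Itô isometry:
  Var( int_0^t f(s) dB_s ) = E[ (int_0^t f(s) dB_s)^2 ] = int_0^t f(s)^2 ds.
Here f(s) = 1/5 - 7*s/5, so f(s)^2 = (7*s - 1)^2/25. Integrate:
  int_0^t ((7*s - 1)^2/25) ds = t*(49*t^2 - 21*t + 3)/75.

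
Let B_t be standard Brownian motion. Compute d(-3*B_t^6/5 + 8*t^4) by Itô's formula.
d(-3*B_t^6/5 + 8*t^4) = (-9*B_t^4 + 32*t^3) dt + (-18*B_t^5/5) dB_t

Itô's formula for f(t, x): d f(t, B_t) = (f_t + (1/2) f_xx) dt + f_x dB_t. Compute partials of f(t, x) = 8*t^4 - 3*x^6/5:
  f_t(t,x)  = 32*t^3
  f_x(t,x)  = -18*x^5/5
  f_xx(t,x) = -18*x^4
Assemble drift = f_t + (1/2) f_xx = 32*t^3 - 9*x^4 and diffusion = f_x = -18*x^5/5. Substituting x = B_t:
  d(-3*B_t^6/5 + 8*t^4) = (-9*B_t^4 + 32*t^3) dt + (-18*B_t^5/5) dB_t.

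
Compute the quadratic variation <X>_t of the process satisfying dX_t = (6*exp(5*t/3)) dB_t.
<X>_t = 54*exp(10*t/3)/5 - 54/5

For an Itô process dX_t = a(t) dt + b(t) dB_t, the quadratic variation is <X>_t = int_0^t b(s)^2 ds (the drift term does not contribute). Here b(s) = 6*exp(5*s/3), so
  b(s)^2 = 36*exp(10*s/3).
Integrating from 0 to t:
  <X>_t = int_0^t (36*exp(10*s/3)) ds = 54*exp(10*t/3)/5 - 54/5.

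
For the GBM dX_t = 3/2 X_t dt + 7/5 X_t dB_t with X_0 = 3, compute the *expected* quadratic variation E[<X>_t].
E[<X>_t] = 441*exp(124*t/25)/124 - 441/124

<X>_t = int_0^t ((7/5) * X_s)^2 ds. Taking expectation inside the integral: E[<X>_t] = (7/5)^2 * int_0^t E[X_s^2] ds. For GBM, E[X_s^2] = x_0^2 * exp((2 mu + sigma^2) s). Integrating:
  E[<X>_t] = (7/5)^2 * 3^2 * (exp((2*(3/2) + (7/5)^2) t) - 1) / (2*(3/2) + (7/5)^2)
           = (7/5)^2 * 3^2 * (exp((124/25) t) - 1) / (124/25) = 441*exp(124*t/25)/124 - 441/124.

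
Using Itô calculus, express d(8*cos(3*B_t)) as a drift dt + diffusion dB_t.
d(8*cos(3*B_t)) = (-36*cos(3*B_t)) dt + (-24*sin(3*B_t)) dB_t

Itô's formula for f(B_t) gives d f(B_t) = f'(B_t) dB_t + (1/2) f''(B_t) dt. Compute derivatives of f(x) = 8*cos(3*x):
  f'(x)  = -24*sin(3*x)
  f''(x) = -72*cos(3*x)
Substitute x = B_t and multiply the f'' term by 1/2:
  drift     = (1/2) * (-72*cos(3*x)) evaluated at B_t = -36*cos(3*B_t)
  diffusion = (-24*sin(3*x)) evaluated at B_t = -24*sin(3*B_t)
Therefore d(8*cos(3*B_t)) = (-36*cos(3*B_t)) dt + (-24*sin(3*B_t)) dB_t.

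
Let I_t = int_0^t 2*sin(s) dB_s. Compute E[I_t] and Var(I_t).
E[I_t] = 0; Var(I_t) = 2*t - sin(2*t)

The Itô integral of a deterministic integrand f(s) has mean 0 because each increment f(s) * (B_{s+ds} - B_s) has mean 0. By the Itô isometry:
  Var( int_0^t f(s) dB_s ) = E[ (int_0^t f(s) dB_s)^2 ] = int_0^t f(s)^2 ds.
Here f(s) = 2*sin(s), so f(s)^2 = 4*sin(s)^2. Integrate:
  int_0^t (4*sin(s)^2) ds = 2*t - sin(2*t).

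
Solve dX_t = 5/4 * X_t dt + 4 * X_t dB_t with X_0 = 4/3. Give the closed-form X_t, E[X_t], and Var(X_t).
X_t = 4/3 * exp((-27/4) t + (4) B_t); E[X_t] = 4*exp(5*t/4)/3; Var(X_t) = 16*(exp(16*t) - 1)*exp(5*t/2)/9

For GBM dX = mu X dt + sigma X dB with X_0 = x_0, apply Itô to Y = log X: dY = (mu - sigma^2/2) dt + sigma dB, so Y_t = log(x_0) + (mu - sigma^2/2) t + sigma B_t and hence X_t = x_0 * exp((mu - sigma^2/2) t + sigma B_t).
With mu = 5/4, sigma = 4, x_0 = 4/3, this gives:
  X_t = 4/3 * exp((-27/4) * t + (4) * B_t).
Since sigma*B_t ~ Normal(0, sigma^2 t), E[exp(sigma*B_t)] = exp(sigma^2 t / 2); so E[X_t] = x_0 * exp((mu - sigma^2/2) t) * exp(sigma^2 t / 2) = x_0 * exp(mu t) = 4*exp(5*t/4)/3.
Var(X_t) = E[X_t^2] - (E[X_t])^2 = x_0^2 * exp(2 mu t) * (exp(sigma^2 t) - 1) = 16*(exp(16*t) - 1)*exp(5*t/2)/9.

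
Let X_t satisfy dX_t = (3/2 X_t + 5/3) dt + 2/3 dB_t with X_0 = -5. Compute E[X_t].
E[X_t] = -35*exp(3*t/2)/9 - 10/9

Taking expectations and using E[dB_t] = 0, the mean m(t) = E[X_t] satisfies the ODE m'(t) = a m(t) + b with m(0) = x_0. With a = 3/2, b = 5/3, x_0 = -5, the solution is
  m(t) = x_0 * exp(a t) + (b/a) * (exp(a t) - 1)
       = (-5) * exp((3/2) t) + ((5/3)/(3/2)) * (exp((3/2) t) - 1)
       = -35*exp(3*t/2)/9 - 10/9.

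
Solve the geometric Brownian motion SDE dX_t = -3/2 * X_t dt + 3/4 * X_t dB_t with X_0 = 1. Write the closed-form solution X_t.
X_t = 1 * exp((-57/32) * t + (3/4) * B_t)

For GBM dX = mu X dt + sigma X dB with X_0 = x_0, apply Itô to Y = log X: dY = (mu - sigma^2/2) dt + sigma dB, so Y_t = log(x_0) + (mu - sigma^2/2) t + sigma B_t and hence X_t = x_0 * exp((mu - sigma^2/2) t + sigma B_t).
With mu = -3/2, sigma = 3/4, x_0 = 1, this gives:
  X_t = 1 * exp((-57/32) * t + (3/4) * B_t).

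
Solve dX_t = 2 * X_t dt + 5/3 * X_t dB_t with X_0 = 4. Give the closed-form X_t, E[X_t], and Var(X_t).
X_t = 4 * exp((11/18) t + (5/3) B_t); E[X_t] = 4*exp(2*t); Var(X_t) = 16*(exp(25*t/9) - 1)*exp(4*t)

For GBM dX = mu X dt + sigma X dB with X_0 = x_0, apply Itô to Y = log X: dY = (mu - sigma^2/2) dt + sigma dB, so Y_t = log(x_0) + (mu - sigma^2/2) t + sigma B_t and hence X_t = x_0 * exp((mu - sigma^2/2) t + sigma B_t).
With mu = 2, sigma = 5/3, x_0 = 4, this gives:
  X_t = 4 * exp((11/18) * t + (5/3) * B_t).
Since sigma*B_t ~ Normal(0, sigma^2 t), E[exp(sigma*B_t)] = exp(sigma^2 t / 2); so E[X_t] = x_0 * exp((mu - sigma^2/2) t) * exp(sigma^2 t / 2) = x_0 * exp(mu t) = 4*exp(2*t).
Var(X_t) = E[X_t^2] - (E[X_t])^2 = x_0^2 * exp(2 mu t) * (exp(sigma^2 t) - 1) = 16*(exp(25*t/9) - 1)*exp(4*t).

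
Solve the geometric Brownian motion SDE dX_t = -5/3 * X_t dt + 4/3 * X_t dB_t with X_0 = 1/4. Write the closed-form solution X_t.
X_t = 1/4 * exp((-23/9) * t + (4/3) * B_t)

For GBM dX = mu X dt + sigma X dB with X_0 = x_0, apply Itô to Y = log X: dY = (mu - sigma^2/2) dt + sigma dB, so Y_t = log(x_0) + (mu - sigma^2/2) t + sigma B_t and hence X_t = x_0 * exp((mu - sigma^2/2) t + sigma B_t).
With mu = -5/3, sigma = 4/3, x_0 = 1/4, this gives:
  X_t = 1/4 * exp((-23/9) * t + (4/3) * B_t).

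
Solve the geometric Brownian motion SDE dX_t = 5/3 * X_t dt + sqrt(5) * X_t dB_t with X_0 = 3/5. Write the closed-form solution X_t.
X_t = 3/5 * exp((-5/6) * t + (sqrt(5)) * B_t)

For GBM dX = mu X dt + sigma X dB with X_0 = x_0, apply Itô to Y = log X: dY = (mu - sigma^2/2) dt + sigma dB, so Y_t = log(x_0) + (mu - sigma^2/2) t + sigma B_t and hence X_t = x_0 * exp((mu - sigma^2/2) t + sigma B_t).
With mu = 5/3, sigma = sqrt(5), x_0 = 3/5, this gives:
  X_t = 3/5 * exp((-5/6) * t + (sqrt(5)) * B_t).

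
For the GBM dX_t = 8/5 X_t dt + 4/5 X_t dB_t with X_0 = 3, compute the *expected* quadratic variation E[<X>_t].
E[<X>_t] = 3*exp(96*t/25)/2 - 3/2

<X>_t = int_0^t ((4/5) * X_s)^2 ds. Taking expectation inside the integral: E[<X>_t] = (4/5)^2 * int_0^t E[X_s^2] ds. For GBM, E[X_s^2] = x_0^2 * exp((2 mu + sigma^2) s). Integrating:
  E[<X>_t] = (4/5)^2 * 3^2 * (exp((2*(8/5) + (4/5)^2) t) - 1) / (2*(8/5) + (4/5)^2)
           = (4/5)^2 * 3^2 * (exp((96/25) t) - 1) / (96/25) = 3*exp(96*t/25)/2 - 3/2.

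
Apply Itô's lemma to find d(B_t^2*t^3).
d(B_t^2*t^3) = (t^2*(3*B_t^2 + t)) dt + (2*B_t*t^3) dB_t

Itô's formula for f(t, x): d f(t, B_t) = (f_t + (1/2) f_xx) dt + f_x dB_t. Compute partials of f(t, x) = t^3*x^2:
  f_t(t,x)  = 3*t^2*x^2
  f_x(t,x)  = 2*t^3*x
  f_xx(t,x) = 2*t^3
Assemble drift = f_t + (1/2) f_xx = t^2*(t + 3*x^2) and diffusion = f_x = 2*t^3*x. Substituting x = B_t:
  d(B_t^2*t^3) = (t^2*(3*B_t^2 + t)) dt + (2*B_t*t^3) dB_t.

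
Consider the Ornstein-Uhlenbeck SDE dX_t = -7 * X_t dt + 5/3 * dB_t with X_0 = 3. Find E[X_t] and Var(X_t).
E[X_t] = 3*exp(-7*t); Var(X_t) = 25/126 - 25*exp(-14*t)/126

The OU SDE dX = -theta X dt + sigma dB admits the integrating factor exp(theta t): d(exp(theta t) X_t) = sigma exp(theta t) dB_t. Integrating from 0 to t:
  X_t = x_0 * exp(-theta t) + sigma * int_0^t exp(-theta (t-s)) dB_s.
The Itô integral has mean 0 and (by the Itô isometry) variance sigma^2 * int_0^t exp(-2 theta (t - s)) ds = sigma^2 * (1 - exp(-2 theta t)) / (2 theta).
With theta = 7, sigma = 5/3, x_0 = 3:
  E[X_t] = 3 * exp(-7 t) = 3*exp(-7*t)
  Var(X_t) = (5/3)^2 * (1 - exp(-2*7 t)) / (2 * 7) = 25/126 - 25*exp(-14*t)/126.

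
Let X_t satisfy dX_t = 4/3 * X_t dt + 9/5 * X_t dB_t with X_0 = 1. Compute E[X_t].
E[X_t] = exp(4*t/3)

For GBM dX = mu X dt + sigma X dB with X_0 = x_0, apply Itô to Y = log X: dY = (mu - sigma^2/2) dt + sigma dB, so Y_t = log(x_0) + (mu - sigma^2/2) t + sigma B_t and hence X_t = x_0 * exp((mu - sigma^2/2) t + sigma B_t).
With mu = 4/3, sigma = 9/5, x_0 = 1, this gives:
  X_t = 1 * exp((-43/150) * t + (9/5) * B_t).
Since sigma*B_t ~ Normal(0, sigma^2 t), E[exp(sigma*B_t)] = exp(sigma^2 t / 2); so E[X_t] = x_0 * exp((mu - sigma^2/2) t) * exp(sigma^2 t / 2) = x_0 * exp(mu t) = exp(4*t/3).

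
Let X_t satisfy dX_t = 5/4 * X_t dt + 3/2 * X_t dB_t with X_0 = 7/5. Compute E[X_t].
E[X_t] = 7*exp(5*t/4)/5

For GBM dX = mu X dt + sigma X dB with X_0 = x_0, apply Itô to Y = log X: dY = (mu - sigma^2/2) dt + sigma dB, so Y_t = log(x_0) + (mu - sigma^2/2) t + sigma B_t and hence X_t = x_0 * exp((mu - sigma^2/2) t + sigma B_t).
With mu = 5/4, sigma = 3/2, x_0 = 7/5, this gives:
  X_t = 7/5 * exp((1/8) * t + (3/2) * B_t).
Since sigma*B_t ~ Normal(0, sigma^2 t), E[exp(sigma*B_t)] = exp(sigma^2 t / 2); so E[X_t] = x_0 * exp((mu - sigma^2/2) t) * exp(sigma^2 t / 2) = x_0 * exp(mu t) = 7*exp(5*t/4)/5.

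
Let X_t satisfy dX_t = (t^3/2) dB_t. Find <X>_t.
<X>_t = t^7/28

For an Itô process dX_t = a(t) dt + b(t) dB_t, the quadratic variation is <X>_t = int_0^t b(s)^2 ds (the drift term does not contribute). Here b(s) = s^3/2, so
  b(s)^2 = s^6/4.
Integrating from 0 to t:
  <X>_t = int_0^t (s^6/4) ds = t^7/28.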